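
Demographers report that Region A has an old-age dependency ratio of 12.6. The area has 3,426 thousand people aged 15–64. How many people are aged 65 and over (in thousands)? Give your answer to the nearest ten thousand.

Aged 65 and over: 430

Old-age dependency ratio = elderly / working-age × 100
12.6 = E / 3,426 × 100
⇒ 430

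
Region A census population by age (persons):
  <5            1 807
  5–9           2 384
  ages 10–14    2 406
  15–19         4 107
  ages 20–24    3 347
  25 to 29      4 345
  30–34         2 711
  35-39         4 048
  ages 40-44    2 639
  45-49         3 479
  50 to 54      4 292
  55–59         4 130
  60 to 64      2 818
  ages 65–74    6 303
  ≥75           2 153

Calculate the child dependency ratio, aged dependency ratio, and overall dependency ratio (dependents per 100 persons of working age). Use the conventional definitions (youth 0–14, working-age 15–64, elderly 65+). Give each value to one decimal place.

Youth dependency ratio: 18.4
Old-age dependency ratio: 23.5
Total dependency ratio: 41.9

0–14: 1 807 + 2 384 + 2 406 = 6 597
15–64: 4 107 + 3 347 + 4 345 + 2 711 + 4 048 + 2 639 + 3 479 + 4 292 + 4 130 + 2 818 = 35 916
65+: 6 303 + 2 153 = 8 456
Youth dependency ratio = 6 597 / 35 916 × 100 = 18.4
Old-age dependency ratio = 8 456 / 35 916 × 100 = 23.5
Total dependency ratio = (6 597 + 8 456) / 35 916 × 100 = 15 053 / 35 916 × 100 = 41.9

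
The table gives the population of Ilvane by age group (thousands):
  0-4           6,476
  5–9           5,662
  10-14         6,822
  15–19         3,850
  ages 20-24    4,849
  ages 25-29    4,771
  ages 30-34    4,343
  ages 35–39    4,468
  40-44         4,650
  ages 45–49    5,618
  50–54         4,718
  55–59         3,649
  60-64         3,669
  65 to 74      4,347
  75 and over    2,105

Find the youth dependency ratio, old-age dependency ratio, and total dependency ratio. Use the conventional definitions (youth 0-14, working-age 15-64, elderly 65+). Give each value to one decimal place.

Youth dependency ratio: 42.5
Old-age dependency ratio: 14.5
Total dependency ratio: 57.0

0–14: 6,476 + 5,662 + 6,822 = 18,960
15–64: 3,850 + 4,849 + 4,771 + 4,343 + 4,468 + 4,650 + 5,618 + 4,718 + 3,649 + 3,669 = 44,585
65+: 4,347 + 2,105 = 6,452
Youth dependency ratio = 18,960 / 44,585 × 100 = 42.5
Old-age dependency ratio = 6,452 / 44,585 × 100 = 14.5
Total dependency ratio = (18,960 + 6,452) / 44,585 × 100 = 25,412 / 44,585 × 100 = 57.0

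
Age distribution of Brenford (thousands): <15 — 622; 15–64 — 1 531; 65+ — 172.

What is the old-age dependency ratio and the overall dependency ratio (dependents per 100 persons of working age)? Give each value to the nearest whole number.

Old-age dependency ratio = 172 / 1 531 × 100 = 11
Total dependency ratio = (622 + 172) / 1 531 × 100 = 794 / 1 531 × 100 = 52

Old-age dependency ratio: 11
Total dependency ratio: 52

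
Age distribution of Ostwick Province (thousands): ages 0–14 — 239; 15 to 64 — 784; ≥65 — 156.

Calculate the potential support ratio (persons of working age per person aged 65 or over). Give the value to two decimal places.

Potential support ratio: 5.03

Potential support ratio = 784 / 156 = 5.03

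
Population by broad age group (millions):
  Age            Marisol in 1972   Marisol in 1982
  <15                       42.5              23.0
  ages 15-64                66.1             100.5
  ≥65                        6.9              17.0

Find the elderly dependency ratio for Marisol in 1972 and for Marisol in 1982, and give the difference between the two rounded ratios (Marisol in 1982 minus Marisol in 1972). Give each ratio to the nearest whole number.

Marisol in 1972: 6.9 / 66.1 × 100 = 10
Marisol in 1982: 17.0 / 100.5 × 100 = 17

Marisol in 1972: 10
Marisol in 1982: 17
Difference: +7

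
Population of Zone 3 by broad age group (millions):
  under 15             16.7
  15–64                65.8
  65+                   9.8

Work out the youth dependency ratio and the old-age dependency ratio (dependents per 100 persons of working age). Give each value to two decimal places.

Youth dependency ratio: 25.38
Old-age dependency ratio: 14.89

Youth dependency ratio = 16.7 / 65.8 × 100 = 25.38
Old-age dependency ratio = 9.8 / 65.8 × 100 = 14.89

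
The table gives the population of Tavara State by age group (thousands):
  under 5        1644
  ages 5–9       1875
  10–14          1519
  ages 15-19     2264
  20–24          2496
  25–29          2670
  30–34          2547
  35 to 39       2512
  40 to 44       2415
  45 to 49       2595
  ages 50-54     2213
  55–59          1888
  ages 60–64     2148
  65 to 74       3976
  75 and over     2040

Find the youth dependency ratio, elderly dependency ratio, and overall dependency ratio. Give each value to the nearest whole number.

0–14: 1644 + 1875 + 1519 = 5038
15–64: 2264 + 2496 + 2670 + 2547 + 2512 + 2415 + 2595 + 2213 + 1888 + 2148 = 23748
65+: 3976 + 2040 = 6016
Youth dependency ratio = 5038 / 23748 × 100 = 21
Old-age dependency ratio = 6016 / 23748 × 100 = 25
Total dependency ratio = (5038 + 6016) / 23748 × 100 = 11054 / 23748 × 100 = 47

Youth dependency ratio: 21
Old-age dependency ratio: 25
Total dependency ratio: 47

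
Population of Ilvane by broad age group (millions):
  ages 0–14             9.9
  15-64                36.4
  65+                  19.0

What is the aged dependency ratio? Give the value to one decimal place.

Old-age dependency ratio = 19.0 / 36.4 × 100 = 52.2

Old-age dependency ratio: 52.2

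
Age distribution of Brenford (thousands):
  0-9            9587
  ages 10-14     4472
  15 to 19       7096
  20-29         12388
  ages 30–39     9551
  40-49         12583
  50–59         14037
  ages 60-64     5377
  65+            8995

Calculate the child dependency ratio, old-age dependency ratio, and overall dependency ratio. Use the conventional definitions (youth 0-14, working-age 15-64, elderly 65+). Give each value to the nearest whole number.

Youth dependency ratio: 23
Old-age dependency ratio: 15
Total dependency ratio: 38

0–14: 9587 + 4472 = 14059
15–64: 7096 + 12388 + 9551 + 12583 + 14037 + 5377 = 61032
65+: 8995
Youth dependency ratio = 14059 / 61032 × 100 = 23
Old-age dependency ratio = 8995 / 61032 × 100 = 15
Total dependency ratio = (14059 + 8995) / 61032 × 100 = 23054 / 61032 × 100 = 38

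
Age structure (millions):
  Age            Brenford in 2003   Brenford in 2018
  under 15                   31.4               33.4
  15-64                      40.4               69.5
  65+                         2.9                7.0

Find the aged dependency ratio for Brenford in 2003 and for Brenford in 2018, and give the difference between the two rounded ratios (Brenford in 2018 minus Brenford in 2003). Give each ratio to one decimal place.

Brenford in 2003: 7.2
Brenford in 2018: 10.1
Difference: +2.9

Brenford in 2003: 2.9 / 40.4 × 100 = 7.2
Brenford in 2018: 7.0 / 69.5 × 100 = 10.1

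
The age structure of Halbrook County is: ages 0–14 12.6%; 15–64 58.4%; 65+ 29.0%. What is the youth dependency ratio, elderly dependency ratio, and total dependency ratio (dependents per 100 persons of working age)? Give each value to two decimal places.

Youth dependency ratio: 21.58
Old-age dependency ratio: 49.66
Total dependency ratio: 71.23

Youth dependency ratio = 12.6 / 58.4 × 100 = 21.58
Old-age dependency ratio = 29.0 / 58.4 × 100 = 49.66
Total dependency ratio = (12.6 + 29.0) / 58.4 × 100 = 41.6 / 58.4 × 100 = 71.23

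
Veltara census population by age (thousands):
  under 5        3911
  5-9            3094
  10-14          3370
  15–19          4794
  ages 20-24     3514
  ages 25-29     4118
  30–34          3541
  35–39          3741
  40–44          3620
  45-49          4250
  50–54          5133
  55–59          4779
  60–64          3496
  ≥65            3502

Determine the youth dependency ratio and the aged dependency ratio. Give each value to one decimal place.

Youth dependency ratio: 25.3
Old-age dependency ratio: 8.5

0–14: 3911 + 3094 + 3370 = 10375
15–64: 4794 + 3514 + 4118 + 3541 + 3741 + 3620 + 4250 + 5133 + 4779 + 3496 = 40986
65+: 3502
Youth dependency ratio = 10375 / 40986 × 100 = 25.3
Old-age dependency ratio = 3502 / 40986 × 100 = 8.5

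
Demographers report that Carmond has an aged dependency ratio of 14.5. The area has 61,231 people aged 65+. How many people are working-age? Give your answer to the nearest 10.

Old-age dependency ratio = elderly / working-age × 100
14.5 = 61,231 / W × 100
⇒ 422,280

Working-age: 422,280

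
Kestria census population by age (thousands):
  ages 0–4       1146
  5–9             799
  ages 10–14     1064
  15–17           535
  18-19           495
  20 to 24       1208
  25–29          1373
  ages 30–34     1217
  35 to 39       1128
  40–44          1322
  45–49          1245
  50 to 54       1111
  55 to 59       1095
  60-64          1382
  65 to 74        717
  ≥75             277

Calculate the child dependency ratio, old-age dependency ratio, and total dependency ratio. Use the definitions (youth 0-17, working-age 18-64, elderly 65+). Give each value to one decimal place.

Youth dependency ratio: 30.6
Old-age dependency ratio: 8.6
Total dependency ratio: 39.2

0–17: 1146 + 799 + 1064 + 535 = 3544
18–64: 495 + 1208 + 1373 + 1217 + 1128 + 1322 + 1245 + 1111 + 1095 + 1382 = 11576
65+: 717 + 277 = 994
Youth dependency ratio = 3544 / 11576 × 100 = 30.6
Old-age dependency ratio = 994 / 11576 × 100 = 8.6
Total dependency ratio = (3544 + 994) / 11576 × 100 = 4538 / 11576 × 100 = 39.2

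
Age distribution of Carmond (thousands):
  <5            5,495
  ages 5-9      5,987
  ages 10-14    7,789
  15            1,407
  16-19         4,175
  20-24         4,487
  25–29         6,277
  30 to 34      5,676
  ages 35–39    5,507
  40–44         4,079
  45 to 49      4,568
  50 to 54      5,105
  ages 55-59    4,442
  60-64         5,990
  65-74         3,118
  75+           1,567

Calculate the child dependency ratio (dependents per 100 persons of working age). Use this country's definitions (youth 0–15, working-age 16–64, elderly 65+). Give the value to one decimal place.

0–15: 5,495 + 5,987 + 7,789 + 1,407 = 20,678
16–64: 4,175 + 4,487 + 6,277 + 5,676 + 5,507 + 4,079 + 4,568 + 5,105 + 4,442 + 5,990 = 50,306
65+: 3,118 + 1,567 = 4,685
Youth dependency ratio = 20,678 / 50,306 × 100 = 41.1

Youth dependency ratio: 41.1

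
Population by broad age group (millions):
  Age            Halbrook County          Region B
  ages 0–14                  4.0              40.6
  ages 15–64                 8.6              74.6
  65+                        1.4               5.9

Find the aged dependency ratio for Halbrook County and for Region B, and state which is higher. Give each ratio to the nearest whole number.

Halbrook County: 16
Region B: 8
Higher: Halbrook County

Halbrook County: 1.4 / 8.6 × 100 = 16
Region B: 5.9 / 74.6 × 100 = 8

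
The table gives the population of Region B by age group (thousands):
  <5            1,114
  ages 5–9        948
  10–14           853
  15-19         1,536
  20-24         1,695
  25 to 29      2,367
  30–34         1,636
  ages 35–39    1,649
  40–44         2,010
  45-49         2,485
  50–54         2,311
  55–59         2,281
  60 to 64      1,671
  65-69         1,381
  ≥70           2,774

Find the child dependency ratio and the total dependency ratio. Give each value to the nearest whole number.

Youth dependency ratio: 15
Total dependency ratio: 36

0–14: 1,114 + 948 + 853 = 2,915
15–64: 1,536 + 1,695 + 2,367 + 1,636 + 1,649 + 2,010 + 2,485 + 2,311 + 2,281 + 1,671 = 19,641
65+: 1,381 + 2,774 = 4,155
Youth dependency ratio = 2,915 / 19,641 × 100 = 15
Total dependency ratio = (2,915 + 4,155) / 19,641 × 100 = 7,070 / 19,641 × 100 = 36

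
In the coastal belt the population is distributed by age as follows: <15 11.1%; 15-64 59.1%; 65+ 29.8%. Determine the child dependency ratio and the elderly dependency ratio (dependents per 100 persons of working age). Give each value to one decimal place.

Youth dependency ratio = 11.1 / 59.1 × 100 = 18.8
Old-age dependency ratio = 29.8 / 59.1 × 100 = 50.4

Youth dependency ratio: 18.8
Old-age dependency ratio: 50.4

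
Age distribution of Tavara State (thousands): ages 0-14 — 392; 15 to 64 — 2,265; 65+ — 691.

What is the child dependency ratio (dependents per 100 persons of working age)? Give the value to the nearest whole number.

Youth dependency ratio: 17

Youth dependency ratio = 392 / 2,265 × 100 = 17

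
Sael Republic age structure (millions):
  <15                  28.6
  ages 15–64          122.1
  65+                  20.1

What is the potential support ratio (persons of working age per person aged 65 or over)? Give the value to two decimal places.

Potential support ratio: 6.07

Potential support ratio = 122.1 / 20.1 = 6.07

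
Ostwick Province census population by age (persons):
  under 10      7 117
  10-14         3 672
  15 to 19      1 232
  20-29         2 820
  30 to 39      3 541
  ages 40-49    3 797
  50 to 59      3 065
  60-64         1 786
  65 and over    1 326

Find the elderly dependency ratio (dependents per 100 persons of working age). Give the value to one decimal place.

0–14: 7 117 + 3 672 = 10 789
15–64: 1 232 + 2 820 + 3 541 + 3 797 + 3 065 + 1 786 = 16 241
65+: 1 326
Old-age dependency ratio = 1 326 / 16 241 × 100 = 8.2

Old-age dependency ratio: 8.2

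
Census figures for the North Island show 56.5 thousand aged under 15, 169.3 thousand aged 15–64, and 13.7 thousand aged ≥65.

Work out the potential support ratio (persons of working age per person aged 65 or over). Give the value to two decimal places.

Potential support ratio: 12.36

Potential support ratio = 169.3 / 13.7 = 12.36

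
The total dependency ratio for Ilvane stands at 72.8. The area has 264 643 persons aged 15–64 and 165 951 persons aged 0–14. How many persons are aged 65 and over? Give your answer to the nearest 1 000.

Total dependency ratio = (youth + elderly) / working-age × 100
72.8 = (165 951 + E) / 264 643 × 100
⇒ 27 000

Aged 65 and over: 27 000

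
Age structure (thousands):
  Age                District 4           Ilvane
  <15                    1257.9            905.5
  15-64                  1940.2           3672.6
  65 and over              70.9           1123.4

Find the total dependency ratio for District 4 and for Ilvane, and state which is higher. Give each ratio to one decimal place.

District 4: 68.5
Ilvane: 55.2
Higher: District 4

District 4: (1257.9 + 70.9) / 1940.2 × 100 = 1328.8 / 1940.2 × 100 = 68.5
Ilvane: (905.5 + 1123.4) / 3672.6 × 100 = 2028.9 / 3672.6 × 100 = 55.2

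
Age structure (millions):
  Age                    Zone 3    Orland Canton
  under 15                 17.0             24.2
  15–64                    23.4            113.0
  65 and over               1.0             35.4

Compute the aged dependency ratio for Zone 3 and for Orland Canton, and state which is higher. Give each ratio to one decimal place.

Zone 3: 4.3
Orland Canton: 31.3
Higher: Orland Canton

Zone 3: 1.0 / 23.4 × 100 = 4.3
Orland Canton: 35.4 / 113.0 × 100 = 31.3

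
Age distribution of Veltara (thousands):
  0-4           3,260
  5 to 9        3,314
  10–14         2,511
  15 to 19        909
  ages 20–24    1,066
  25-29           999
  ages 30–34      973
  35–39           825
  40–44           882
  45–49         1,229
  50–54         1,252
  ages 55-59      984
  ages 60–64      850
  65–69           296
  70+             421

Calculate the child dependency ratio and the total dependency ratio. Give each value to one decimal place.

Youth dependency ratio: 91.1
Total dependency ratio: 98.3

0–14: 3,260 + 3,314 + 2,511 = 9,085
15–64: 909 + 1,066 + 999 + 973 + 825 + 882 + 1,229 + 1,252 + 984 + 850 = 9,969
65+: 296 + 421 = 717
Youth dependency ratio = 9,085 / 9,969 × 100 = 91.1
Total dependency ratio = (9,085 + 717) / 9,969 × 100 = 9,802 / 9,969 × 100 = 98.3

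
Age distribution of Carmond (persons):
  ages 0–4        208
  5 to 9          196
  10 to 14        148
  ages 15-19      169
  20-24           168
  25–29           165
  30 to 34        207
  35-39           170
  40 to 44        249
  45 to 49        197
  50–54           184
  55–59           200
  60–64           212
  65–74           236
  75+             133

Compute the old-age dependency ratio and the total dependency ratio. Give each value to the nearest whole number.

Old-age dependency ratio: 19
Total dependency ratio: 48

0–14: 208 + 196 + 148 = 552
15–64: 169 + 168 + 165 + 207 + 170 + 249 + 197 + 184 + 200 + 212 = 1921
65+: 236 + 133 = 369
Old-age dependency ratio = 369 / 1921 × 100 = 19
Total dependency ratio = (552 + 369) / 1921 × 100 = 921 / 1921 × 100 = 48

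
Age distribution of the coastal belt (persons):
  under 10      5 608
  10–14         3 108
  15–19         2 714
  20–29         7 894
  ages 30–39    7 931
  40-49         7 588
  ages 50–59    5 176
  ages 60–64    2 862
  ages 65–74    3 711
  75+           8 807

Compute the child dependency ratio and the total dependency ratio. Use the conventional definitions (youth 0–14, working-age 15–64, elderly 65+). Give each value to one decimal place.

0–14: 5 608 + 3 108 = 8 716
15–64: 2 714 + 7 894 + 7 931 + 7 588 + 5 176 + 2 862 = 34 165
65+: 3 711 + 8 807 = 12 518
Youth dependency ratio = 8 716 / 34 165 × 100 = 25.5
Total dependency ratio = (8 716 + 12 518) / 34 165 × 100 = 21 234 / 34 165 × 100 = 62.2

Youth dependency ratio: 25.5
Total dependency ratio: 62.2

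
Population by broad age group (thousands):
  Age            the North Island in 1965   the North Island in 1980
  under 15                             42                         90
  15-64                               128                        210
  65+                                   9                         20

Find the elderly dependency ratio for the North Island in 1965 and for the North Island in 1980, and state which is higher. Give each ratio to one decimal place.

the North Island in 1965: 7.0
the North Island in 1980: 9.5
Higher: the North Island in 1980

the North Island in 1965: 9 / 128 × 100 = 7.0
the North Island in 1980: 20 / 210 × 100 = 9.5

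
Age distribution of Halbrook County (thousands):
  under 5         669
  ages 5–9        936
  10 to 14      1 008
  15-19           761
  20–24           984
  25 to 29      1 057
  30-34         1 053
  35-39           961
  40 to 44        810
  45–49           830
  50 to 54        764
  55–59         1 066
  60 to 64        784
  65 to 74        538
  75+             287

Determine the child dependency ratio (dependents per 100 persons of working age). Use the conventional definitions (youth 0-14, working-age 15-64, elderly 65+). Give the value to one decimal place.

0–14: 669 + 936 + 1 008 = 2 613
15–64: 761 + 984 + 1 057 + 1 053 + 961 + 810 + 830 + 764 + 1 066 + 784 = 9 070
65+: 538 + 287 = 825
Youth dependency ratio = 2 613 / 9 070 × 100 = 28.8

Youth dependency ratio: 28.8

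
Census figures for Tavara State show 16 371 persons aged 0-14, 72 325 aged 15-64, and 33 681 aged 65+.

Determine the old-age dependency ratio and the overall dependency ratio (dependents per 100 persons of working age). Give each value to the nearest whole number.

Old-age dependency ratio: 47
Total dependency ratio: 69

Old-age dependency ratio = 33 681 / 72 325 × 100 = 47
Total dependency ratio = (16 371 + 33 681) / 72 325 × 100 = 50 052 / 72 325 × 100 = 69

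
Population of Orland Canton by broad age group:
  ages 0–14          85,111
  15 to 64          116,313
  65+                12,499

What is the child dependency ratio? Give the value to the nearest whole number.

Youth dependency ratio = 85,111 / 116,313 × 100 = 73

Youth dependency ratio: 73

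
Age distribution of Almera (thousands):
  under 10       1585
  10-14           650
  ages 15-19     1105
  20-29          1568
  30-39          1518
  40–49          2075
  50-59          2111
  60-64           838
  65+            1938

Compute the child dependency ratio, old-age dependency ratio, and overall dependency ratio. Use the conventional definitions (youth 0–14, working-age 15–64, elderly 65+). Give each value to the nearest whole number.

0–14: 1585 + 650 = 2235
15–64: 1105 + 1568 + 1518 + 2075 + 2111 + 838 = 9215
65+: 1938
Youth dependency ratio = 2235 / 9215 × 100 = 24
Old-age dependency ratio = 1938 / 9215 × 100 = 21
Total dependency ratio = (2235 + 1938) / 9215 × 100 = 4173 / 9215 × 100 = 45

Youth dependency ratio: 24
Old-age dependency ratio: 21
Total dependency ratio: 45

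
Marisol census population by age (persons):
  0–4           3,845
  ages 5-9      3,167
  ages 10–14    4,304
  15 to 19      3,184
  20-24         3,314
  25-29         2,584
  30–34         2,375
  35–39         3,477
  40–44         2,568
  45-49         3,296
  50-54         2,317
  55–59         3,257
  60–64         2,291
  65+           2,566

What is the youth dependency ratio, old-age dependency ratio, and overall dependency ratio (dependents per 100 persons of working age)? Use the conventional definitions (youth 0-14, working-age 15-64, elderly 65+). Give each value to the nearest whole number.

0–14: 3,845 + 3,167 + 4,304 = 11,316
15–64: 3,184 + 3,314 + 2,584 + 2,375 + 3,477 + 2,568 + 3,296 + 2,317 + 3,257 + 2,291 = 28,663
65+: 2,566
Youth dependency ratio = 11,316 / 28,663 × 100 = 39
Old-age dependency ratio = 2,566 / 28,663 × 100 = 9
Total dependency ratio = (11,316 + 2,566) / 28,663 × 100 = 13,882 / 28,663 × 100 = 48

Youth dependency ratio: 39
Old-age dependency ratio: 9
Total dependency ratio: 48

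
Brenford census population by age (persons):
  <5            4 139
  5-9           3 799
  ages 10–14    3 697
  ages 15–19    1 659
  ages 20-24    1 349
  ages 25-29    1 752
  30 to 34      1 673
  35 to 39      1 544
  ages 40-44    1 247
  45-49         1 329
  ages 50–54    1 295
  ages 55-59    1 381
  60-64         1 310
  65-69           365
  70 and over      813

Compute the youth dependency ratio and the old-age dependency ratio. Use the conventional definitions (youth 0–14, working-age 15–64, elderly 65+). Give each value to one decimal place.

Youth dependency ratio: 80.0
Old-age dependency ratio: 8.1

0–14: 4 139 + 3 799 + 3 697 = 11 635
15–64: 1 659 + 1 349 + 1 752 + 1 673 + 1 544 + 1 247 + 1 329 + 1 295 + 1 381 + 1 310 = 14 539
65+: 365 + 813 = 1 178
Youth dependency ratio = 11 635 / 14 539 × 100 = 80.0
Old-age dependency ratio = 1 178 / 14 539 × 100 = 8.1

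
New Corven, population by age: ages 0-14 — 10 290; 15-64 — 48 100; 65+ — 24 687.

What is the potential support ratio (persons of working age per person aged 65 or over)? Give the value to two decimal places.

Potential support ratio = 48 100 / 24 687 = 1.95

Potential support ratio: 1.95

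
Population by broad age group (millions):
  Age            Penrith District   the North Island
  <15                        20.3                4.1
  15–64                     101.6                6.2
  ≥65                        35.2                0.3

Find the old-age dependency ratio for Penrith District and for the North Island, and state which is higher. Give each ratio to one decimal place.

Penrith District: 34.6
the North Island: 4.8
Higher: Penrith District

Penrith District: 35.2 / 101.6 × 100 = 34.6
the North Island: 0.3 / 6.2 × 100 = 4.8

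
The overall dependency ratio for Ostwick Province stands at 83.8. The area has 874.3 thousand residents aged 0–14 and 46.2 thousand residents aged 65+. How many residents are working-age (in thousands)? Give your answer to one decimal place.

Working-age: 1 098.4

Total dependency ratio = (youth + elderly) / working-age × 100
83.8 = (874.3 + 46.2) / W × 100
⇒ 1 098.4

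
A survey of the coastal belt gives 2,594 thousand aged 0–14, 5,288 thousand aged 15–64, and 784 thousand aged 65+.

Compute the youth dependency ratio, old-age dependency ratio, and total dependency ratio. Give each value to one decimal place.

Youth dependency ratio = 2,594 / 5,288 × 100 = 49.1
Old-age dependency ratio = 784 / 5,288 × 100 = 14.8
Total dependency ratio = (2,594 + 784) / 5,288 × 100 = 3,378 / 5,288 × 100 = 63.9

Youth dependency ratio: 49.1
Old-age dependency ratio: 14.8
Total dependency ratio: 63.9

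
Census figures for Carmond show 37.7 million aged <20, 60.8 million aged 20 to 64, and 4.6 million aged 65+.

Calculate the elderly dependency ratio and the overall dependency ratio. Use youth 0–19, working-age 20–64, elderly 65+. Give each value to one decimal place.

Old-age dependency ratio = 4.6 / 60.8 × 100 = 7.6
Total dependency ratio = (37.7 + 4.6) / 60.8 × 100 = 42.3 / 60.8 × 100 = 69.6

Old-age dependency ratio: 7.6
Total dependency ratio: 69.6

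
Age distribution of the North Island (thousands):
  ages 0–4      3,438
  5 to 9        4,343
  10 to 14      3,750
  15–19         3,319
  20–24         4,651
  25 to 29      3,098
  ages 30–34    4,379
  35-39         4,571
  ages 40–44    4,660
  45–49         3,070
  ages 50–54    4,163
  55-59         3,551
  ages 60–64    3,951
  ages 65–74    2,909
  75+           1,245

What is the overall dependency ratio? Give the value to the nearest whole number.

0–14: 3,438 + 4,343 + 3,750 = 11,531
15–64: 3,319 + 4,651 + 3,098 + 4,379 + 4,571 + 4,660 + 3,070 + 4,163 + 3,551 + 3,951 = 39,413
65+: 2,909 + 1,245 = 4,154
Total dependency ratio = (11,531 + 4,154) / 39,413 × 100 = 15,685 / 39,413 × 100 = 40

Total dependency ratio: 40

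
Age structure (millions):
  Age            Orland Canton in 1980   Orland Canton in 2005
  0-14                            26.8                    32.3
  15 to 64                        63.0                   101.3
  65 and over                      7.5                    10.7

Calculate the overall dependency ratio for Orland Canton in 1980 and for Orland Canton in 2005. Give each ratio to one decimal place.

Orland Canton in 1980: 54.4
Orland Canton in 2005: 42.4

Orland Canton in 1980: (26.8 + 7.5) / 63.0 × 100 = 34.3 / 63.0 × 100 = 54.4
Orland Canton in 2005: (32.3 + 10.7) / 101.3 × 100 = 43.0 / 101.3 × 100 = 42.4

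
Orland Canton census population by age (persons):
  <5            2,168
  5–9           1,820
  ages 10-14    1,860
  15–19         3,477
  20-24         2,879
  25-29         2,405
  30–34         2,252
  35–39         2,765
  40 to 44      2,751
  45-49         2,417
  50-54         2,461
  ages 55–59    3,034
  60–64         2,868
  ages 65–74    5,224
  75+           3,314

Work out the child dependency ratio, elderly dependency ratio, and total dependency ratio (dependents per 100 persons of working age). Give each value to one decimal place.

0–14: 2,168 + 1,820 + 1,860 = 5,848
15–64: 3,477 + 2,879 + 2,405 + 2,252 + 2,765 + 2,751 + 2,417 + 2,461 + 3,034 + 2,868 = 27,309
65+: 5,224 + 3,314 = 8,538
Youth dependency ratio = 5,848 / 27,309 × 100 = 21.4
Old-age dependency ratio = 8,538 / 27,309 × 100 = 31.3
Total dependency ratio = (5,848 + 8,538) / 27,309 × 100 = 14,386 / 27,309 × 100 = 52.7

Youth dependency ratio: 21.4
Old-age dependency ratio: 31.3
Total dependency ratio: 52.7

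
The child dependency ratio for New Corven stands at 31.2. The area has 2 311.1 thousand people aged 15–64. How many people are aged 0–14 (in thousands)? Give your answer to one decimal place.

Youth dependency ratio = youth / working-age × 100
31.2 = Y / 2 311.1 × 100
⇒ 721.1

Aged 0–14: 721.1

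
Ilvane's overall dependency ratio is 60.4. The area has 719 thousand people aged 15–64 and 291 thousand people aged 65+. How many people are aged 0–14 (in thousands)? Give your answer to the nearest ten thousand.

Aged 0–14: 140

Total dependency ratio = (youth + elderly) / working-age × 100
60.4 = (Y + 291) / 719 × 100
⇒ 140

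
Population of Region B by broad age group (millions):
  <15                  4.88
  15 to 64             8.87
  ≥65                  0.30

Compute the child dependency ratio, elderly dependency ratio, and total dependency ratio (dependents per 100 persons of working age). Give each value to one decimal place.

Youth dependency ratio: 55.0
Old-age dependency ratio: 3.4
Total dependency ratio: 58.4

Youth dependency ratio = 4.88 / 8.87 × 100 = 55.0
Old-age dependency ratio = 0.30 / 8.87 × 100 = 3.4
Total dependency ratio = (4.88 + 0.30) / 8.87 × 100 = 5.18 / 8.87 × 100 = 58.4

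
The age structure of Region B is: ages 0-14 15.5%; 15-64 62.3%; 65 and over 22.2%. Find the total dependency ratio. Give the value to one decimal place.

Total dependency ratio: 60.5

Total dependency ratio = (15.5 + 22.2) / 62.3 × 100 = 37.7 / 62.3 × 100 = 60.5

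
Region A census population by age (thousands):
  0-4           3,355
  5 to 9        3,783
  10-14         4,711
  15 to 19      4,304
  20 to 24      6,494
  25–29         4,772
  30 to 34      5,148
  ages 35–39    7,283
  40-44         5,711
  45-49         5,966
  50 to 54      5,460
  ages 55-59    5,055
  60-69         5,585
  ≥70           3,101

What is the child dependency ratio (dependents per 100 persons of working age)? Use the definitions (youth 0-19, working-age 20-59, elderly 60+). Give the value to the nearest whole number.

Youth dependency ratio: 35

0–19: 3,355 + 3,783 + 4,711 + 4,304 = 16,153
20–59: 6,494 + 4,772 + 5,148 + 7,283 + 5,711 + 5,966 + 5,460 + 5,055 = 45,889
60+: 5,585 + 3,101 = 8,686
Youth dependency ratio = 16,153 / 45,889 × 100 = 35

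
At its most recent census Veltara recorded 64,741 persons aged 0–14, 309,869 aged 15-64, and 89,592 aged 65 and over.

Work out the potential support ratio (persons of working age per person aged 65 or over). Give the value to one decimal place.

Potential support ratio: 3.5

Potential support ratio = 309,869 / 89,592 = 3.5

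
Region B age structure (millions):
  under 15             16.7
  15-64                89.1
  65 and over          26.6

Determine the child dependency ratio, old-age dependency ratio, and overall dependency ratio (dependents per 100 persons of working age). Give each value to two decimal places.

Youth dependency ratio: 18.74
Old-age dependency ratio: 29.85
Total dependency ratio: 48.60

Youth dependency ratio = 16.7 / 89.1 × 100 = 18.74
Old-age dependency ratio = 26.6 / 89.1 × 100 = 29.85
Total dependency ratio = (16.7 + 26.6) / 89.1 × 100 = 43.3 / 89.1 × 100 = 48.60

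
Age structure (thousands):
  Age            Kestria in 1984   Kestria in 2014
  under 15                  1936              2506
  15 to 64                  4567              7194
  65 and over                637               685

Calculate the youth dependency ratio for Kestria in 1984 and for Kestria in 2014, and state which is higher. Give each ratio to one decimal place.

Kestria in 1984: 42.4
Kestria in 2014: 34.8
Higher: Kestria in 1984

Kestria in 1984: 1936 / 4567 × 100 = 42.4
Kestria in 2014: 2506 / 7194 × 100 = 34.8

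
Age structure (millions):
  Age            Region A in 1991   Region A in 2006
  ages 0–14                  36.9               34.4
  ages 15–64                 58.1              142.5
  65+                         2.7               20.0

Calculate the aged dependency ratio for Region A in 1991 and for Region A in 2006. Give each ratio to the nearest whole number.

Region A in 1991: 2.7 / 58.1 × 100 = 5
Region A in 2006: 20.0 / 142.5 × 100 = 14

Region A in 1991: 5
Region A in 2006: 14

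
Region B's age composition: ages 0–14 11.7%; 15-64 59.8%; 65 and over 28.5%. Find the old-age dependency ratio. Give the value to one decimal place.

Old-age dependency ratio = 28.5 / 59.8 × 100 = 47.7

Old-age dependency ratio: 47.7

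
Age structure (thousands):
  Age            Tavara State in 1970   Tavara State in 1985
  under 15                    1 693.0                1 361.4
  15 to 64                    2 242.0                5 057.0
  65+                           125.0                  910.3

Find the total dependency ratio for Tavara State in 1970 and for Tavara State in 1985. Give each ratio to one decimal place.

Tavara State in 1970: 81.1
Tavara State in 1985: 44.9

Tavara State in 1970: (1 693.0 + 125.0) / 2 242.0 × 100 = 1 818.0 / 2 242.0 × 100 = 81.1
Tavara State in 1985: (1 361.4 + 910.3) / 5 057.0 × 100 = 2 271.7 / 5 057.0 × 100 = 44.9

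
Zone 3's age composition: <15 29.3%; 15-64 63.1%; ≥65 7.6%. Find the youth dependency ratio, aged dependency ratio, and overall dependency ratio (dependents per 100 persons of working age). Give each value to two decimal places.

Youth dependency ratio: 46.43
Old-age dependency ratio: 12.04
Total dependency ratio: 58.48

Youth dependency ratio = 29.3 / 63.1 × 100 = 46.43
Old-age dependency ratio = 7.6 / 63.1 × 100 = 12.04
Total dependency ratio = (29.3 + 7.6) / 63.1 × 100 = 36.9 / 63.1 × 100 = 58.48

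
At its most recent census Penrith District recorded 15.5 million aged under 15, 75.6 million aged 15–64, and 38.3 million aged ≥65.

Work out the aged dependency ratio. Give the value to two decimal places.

Old-age dependency ratio = 38.3 / 75.6 × 100 = 50.66

Old-age dependency ratio: 50.66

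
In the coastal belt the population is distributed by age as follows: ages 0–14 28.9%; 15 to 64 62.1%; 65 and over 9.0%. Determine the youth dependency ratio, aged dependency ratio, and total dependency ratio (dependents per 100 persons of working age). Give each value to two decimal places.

Youth dependency ratio = 28.9 / 62.1 × 100 = 46.54
Old-age dependency ratio = 9.0 / 62.1 × 100 = 14.49
Total dependency ratio = (28.9 + 9.0) / 62.1 × 100 = 37.9 / 62.1 × 100 = 61.03

Youth dependency ratio: 46.54
Old-age dependency ratio: 14.49
Total dependency ratio: 61.03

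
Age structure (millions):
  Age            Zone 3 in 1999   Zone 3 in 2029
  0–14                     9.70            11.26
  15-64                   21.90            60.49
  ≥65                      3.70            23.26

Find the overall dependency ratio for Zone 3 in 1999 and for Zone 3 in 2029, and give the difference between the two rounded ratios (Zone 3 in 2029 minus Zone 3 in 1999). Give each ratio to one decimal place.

Zone 3 in 1999: 61.2
Zone 3 in 2029: 57.1
Difference: -4.1

Zone 3 in 1999: (9.70 + 3.70) / 21.90 × 100 = 13.40 / 21.90 × 100 = 61.2
Zone 3 in 2029: (11.26 + 23.26) / 60.49 × 100 = 34.52 / 60.49 × 100 = 57.1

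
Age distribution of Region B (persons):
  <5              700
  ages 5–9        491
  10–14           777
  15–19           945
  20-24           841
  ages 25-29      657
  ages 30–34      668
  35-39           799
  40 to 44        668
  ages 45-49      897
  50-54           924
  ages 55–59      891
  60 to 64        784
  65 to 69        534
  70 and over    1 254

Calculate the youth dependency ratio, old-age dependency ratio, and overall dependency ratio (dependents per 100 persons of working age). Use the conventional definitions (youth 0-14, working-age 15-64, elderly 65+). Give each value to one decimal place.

0–14: 700 + 491 + 777 = 1 968
15–64: 945 + 841 + 657 + 668 + 799 + 668 + 897 + 924 + 891 + 784 = 8 074
65+: 534 + 1 254 = 1 788
Youth dependency ratio = 1 968 / 8 074 × 100 = 24.4
Old-age dependency ratio = 1 788 / 8 074 × 100 = 22.1
Total dependency ratio = (1 968 + 1 788) / 8 074 × 100 = 3 756 / 8 074 × 100 = 46.5

Youth dependency ratio: 24.4
Old-age dependency ratio: 22.1
Total dependency ratio: 46.5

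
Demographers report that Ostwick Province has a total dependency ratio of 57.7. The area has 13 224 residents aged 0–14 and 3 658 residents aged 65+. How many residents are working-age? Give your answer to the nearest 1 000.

Working-age: 29 000

Total dependency ratio = (youth + elderly) / working-age × 100
57.7 = (13 224 + 3 658) / W × 100
⇒ 29 000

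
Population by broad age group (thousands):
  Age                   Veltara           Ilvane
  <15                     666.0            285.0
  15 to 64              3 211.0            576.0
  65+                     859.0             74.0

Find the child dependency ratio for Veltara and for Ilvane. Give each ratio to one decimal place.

Veltara: 666.0 / 3 211.0 × 100 = 20.7
Ilvane: 285.0 / 576.0 × 100 = 49.5

Veltara: 20.7
Ilvane: 49.5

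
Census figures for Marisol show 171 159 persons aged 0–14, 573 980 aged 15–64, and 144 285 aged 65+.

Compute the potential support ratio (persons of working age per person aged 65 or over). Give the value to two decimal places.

Potential support ratio = 573 980 / 144 285 = 3.98

Potential support ratio: 3.98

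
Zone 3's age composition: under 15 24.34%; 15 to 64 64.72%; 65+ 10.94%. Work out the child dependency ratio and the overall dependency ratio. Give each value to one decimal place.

Youth dependency ratio = 24.34 / 64.72 × 100 = 37.6
Total dependency ratio = (24.34 + 10.94) / 64.72 × 100 = 35.28 / 64.72 × 100 = 54.5

Youth dependency ratio: 37.6
Total dependency ratio: 54.5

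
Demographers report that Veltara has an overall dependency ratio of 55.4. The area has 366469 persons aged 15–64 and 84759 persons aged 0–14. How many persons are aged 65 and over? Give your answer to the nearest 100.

Aged 65 and over: 118300

Total dependency ratio = (youth + elderly) / working-age × 100
55.4 = (84759 + E) / 366469 × 100
⇒ 118300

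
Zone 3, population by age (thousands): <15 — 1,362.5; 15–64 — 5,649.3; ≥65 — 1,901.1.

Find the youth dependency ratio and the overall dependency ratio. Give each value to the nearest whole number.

Youth dependency ratio = 1,362.5 / 5,649.3 × 100 = 24
Total dependency ratio = (1,362.5 + 1,901.1) / 5,649.3 × 100 = 3,263.6 / 5,649.3 × 100 = 58

Youth dependency ratio: 24
Total dependency ratio: 58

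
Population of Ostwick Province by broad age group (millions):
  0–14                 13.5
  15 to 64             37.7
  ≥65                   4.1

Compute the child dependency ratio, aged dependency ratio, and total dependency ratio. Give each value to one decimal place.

Youth dependency ratio: 35.8
Old-age dependency ratio: 10.9
Total dependency ratio: 46.7

Youth dependency ratio = 13.5 / 37.7 × 100 = 35.8
Old-age dependency ratio = 4.1 / 37.7 × 100 = 10.9
Total dependency ratio = (13.5 + 4.1) / 37.7 × 100 = 17.6 / 37.7 × 100 = 46.7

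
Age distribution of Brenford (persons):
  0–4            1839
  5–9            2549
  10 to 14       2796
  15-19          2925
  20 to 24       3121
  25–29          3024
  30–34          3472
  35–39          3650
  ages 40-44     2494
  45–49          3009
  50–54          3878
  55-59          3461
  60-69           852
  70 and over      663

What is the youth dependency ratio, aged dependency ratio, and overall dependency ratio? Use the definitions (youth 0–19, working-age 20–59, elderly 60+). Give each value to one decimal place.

Youth dependency ratio: 38.7
Old-age dependency ratio: 5.8
Total dependency ratio: 44.5

0–19: 1839 + 2549 + 2796 + 2925 = 10109
20–59: 3121 + 3024 + 3472 + 3650 + 2494 + 3009 + 3878 + 3461 = 26109
60+: 852 + 663 = 1515
Youth dependency ratio = 10109 / 26109 × 100 = 38.7
Old-age dependency ratio = 1515 / 26109 × 100 = 5.8
Total dependency ratio = (10109 + 1515) / 26109 × 100 = 11624 / 26109 × 100 = 44.5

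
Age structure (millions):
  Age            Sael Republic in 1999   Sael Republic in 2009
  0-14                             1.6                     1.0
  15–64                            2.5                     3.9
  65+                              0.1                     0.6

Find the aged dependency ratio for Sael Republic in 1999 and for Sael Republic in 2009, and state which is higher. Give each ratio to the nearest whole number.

Sael Republic in 1999: 4
Sael Republic in 2009: 15
Higher: Sael Republic in 2009

Sael Republic in 1999: 0.1 / 2.5 × 100 = 4
Sael Republic in 2009: 0.6 / 3.9 × 100 = 15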